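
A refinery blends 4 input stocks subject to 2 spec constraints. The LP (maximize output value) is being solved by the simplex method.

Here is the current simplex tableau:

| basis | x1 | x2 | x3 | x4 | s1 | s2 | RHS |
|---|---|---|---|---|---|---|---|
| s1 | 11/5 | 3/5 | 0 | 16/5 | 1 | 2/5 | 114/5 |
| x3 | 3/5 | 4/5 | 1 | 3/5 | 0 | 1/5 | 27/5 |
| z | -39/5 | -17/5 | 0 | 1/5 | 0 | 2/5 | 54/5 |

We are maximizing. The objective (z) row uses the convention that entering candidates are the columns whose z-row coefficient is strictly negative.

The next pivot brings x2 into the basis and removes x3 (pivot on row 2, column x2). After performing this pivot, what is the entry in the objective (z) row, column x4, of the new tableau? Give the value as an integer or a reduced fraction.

11/4

Pivot element is row 2, column x2: 4/5.
Normalize row 2: new (row 2, x4) = (3/5)/(4/5) = 3/4.
z-row ← z-row − (-17/5)·(new row 2): 1/5 − (-17/5)·(3/4) = 11/4.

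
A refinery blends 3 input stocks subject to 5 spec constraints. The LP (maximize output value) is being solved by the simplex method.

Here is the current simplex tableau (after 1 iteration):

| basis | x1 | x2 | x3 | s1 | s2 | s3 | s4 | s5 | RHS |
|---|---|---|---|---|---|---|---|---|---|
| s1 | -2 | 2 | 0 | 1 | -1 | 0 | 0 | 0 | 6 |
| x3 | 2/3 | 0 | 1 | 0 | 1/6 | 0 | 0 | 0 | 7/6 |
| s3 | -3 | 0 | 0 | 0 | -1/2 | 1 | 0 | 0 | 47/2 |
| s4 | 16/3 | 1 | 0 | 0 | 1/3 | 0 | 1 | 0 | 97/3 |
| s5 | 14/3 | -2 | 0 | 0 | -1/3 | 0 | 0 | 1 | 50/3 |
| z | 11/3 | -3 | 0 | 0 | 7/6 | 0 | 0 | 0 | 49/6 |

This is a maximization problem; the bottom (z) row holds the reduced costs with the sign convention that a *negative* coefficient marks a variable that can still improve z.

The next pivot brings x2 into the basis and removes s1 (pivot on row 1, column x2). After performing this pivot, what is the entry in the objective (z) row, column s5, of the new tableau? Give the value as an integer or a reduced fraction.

0

Pivot element is row 1, column x2: 2.
Normalize row 1: new (row 1, s5) = 0/2 = 0.
z-row ← z-row − (-3)·(new row 1): 0 − (-3)·0 = 0.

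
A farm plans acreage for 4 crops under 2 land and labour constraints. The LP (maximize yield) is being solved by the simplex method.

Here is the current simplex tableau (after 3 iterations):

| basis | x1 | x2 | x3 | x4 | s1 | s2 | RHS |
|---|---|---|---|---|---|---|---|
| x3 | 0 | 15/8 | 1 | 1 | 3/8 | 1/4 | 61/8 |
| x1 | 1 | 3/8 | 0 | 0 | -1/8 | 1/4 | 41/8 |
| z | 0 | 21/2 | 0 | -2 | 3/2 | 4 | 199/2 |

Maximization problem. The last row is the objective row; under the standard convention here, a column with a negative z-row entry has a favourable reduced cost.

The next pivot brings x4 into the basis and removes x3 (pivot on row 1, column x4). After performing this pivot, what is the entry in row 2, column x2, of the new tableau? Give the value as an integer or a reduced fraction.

3/8

Pivot element is row 1, column x4: 1.
Normalize row 1: new (row 1, x2) = (15/8)/1 = 15/8.
row 2 ← row 2 − 0·(new row 1): 3/8 − 0·(15/8) = 3/8.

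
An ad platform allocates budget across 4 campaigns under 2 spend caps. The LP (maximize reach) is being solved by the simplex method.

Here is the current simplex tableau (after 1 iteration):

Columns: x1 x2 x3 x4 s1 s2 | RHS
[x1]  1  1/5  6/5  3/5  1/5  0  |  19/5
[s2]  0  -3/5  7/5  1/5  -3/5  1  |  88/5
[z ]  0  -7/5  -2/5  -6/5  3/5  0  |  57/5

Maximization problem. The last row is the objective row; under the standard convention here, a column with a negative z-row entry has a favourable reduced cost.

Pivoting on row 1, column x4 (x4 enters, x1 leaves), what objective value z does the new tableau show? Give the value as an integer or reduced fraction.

Minimum ratio for x4: (19/5)/(3/5) = 19/3.
z changes by −(z-row coeff of x4)·ratio = −(-6/5)·(19/3) = 38/5.
New z = 57/5 + (38/5) = 19.

19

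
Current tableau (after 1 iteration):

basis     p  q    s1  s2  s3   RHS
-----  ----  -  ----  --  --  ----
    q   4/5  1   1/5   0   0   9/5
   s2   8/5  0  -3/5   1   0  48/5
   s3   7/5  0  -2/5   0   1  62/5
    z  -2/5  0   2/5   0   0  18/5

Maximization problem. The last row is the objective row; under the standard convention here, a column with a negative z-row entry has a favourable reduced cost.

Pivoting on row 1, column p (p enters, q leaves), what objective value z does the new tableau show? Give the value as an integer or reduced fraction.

Minimum ratio for p: (9/5)/(4/5) = 9/4.
z changes by −(z-row coeff of p)·ratio = −(-2/5)·(9/4) = 9/10.
New z = 18/5 + (9/10) = 9/2.

9/2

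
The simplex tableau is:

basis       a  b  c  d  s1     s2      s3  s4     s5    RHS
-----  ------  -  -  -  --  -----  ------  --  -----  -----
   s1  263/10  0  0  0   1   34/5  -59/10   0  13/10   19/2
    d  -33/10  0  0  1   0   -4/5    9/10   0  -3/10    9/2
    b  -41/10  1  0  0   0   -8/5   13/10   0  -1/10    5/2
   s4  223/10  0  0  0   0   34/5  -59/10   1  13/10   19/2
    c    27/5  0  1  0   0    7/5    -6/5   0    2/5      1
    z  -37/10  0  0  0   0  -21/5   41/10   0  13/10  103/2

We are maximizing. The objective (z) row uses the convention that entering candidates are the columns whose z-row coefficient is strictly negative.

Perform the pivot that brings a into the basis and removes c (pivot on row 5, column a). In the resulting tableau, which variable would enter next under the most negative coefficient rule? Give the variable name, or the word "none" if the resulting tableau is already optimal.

s2

Pivot element 27/5. New z-row = old z-row − (-37/10)·(row 5/(27/5)).
Updated z-row coefficients: a: 0, b: 0, c: 37/54, d: 0, s1: 0, s2: -175/54, s3: 59/18, s4: 0, s5: 85/54.
The most negative is -175/54 in column s2, so s2 would enter next.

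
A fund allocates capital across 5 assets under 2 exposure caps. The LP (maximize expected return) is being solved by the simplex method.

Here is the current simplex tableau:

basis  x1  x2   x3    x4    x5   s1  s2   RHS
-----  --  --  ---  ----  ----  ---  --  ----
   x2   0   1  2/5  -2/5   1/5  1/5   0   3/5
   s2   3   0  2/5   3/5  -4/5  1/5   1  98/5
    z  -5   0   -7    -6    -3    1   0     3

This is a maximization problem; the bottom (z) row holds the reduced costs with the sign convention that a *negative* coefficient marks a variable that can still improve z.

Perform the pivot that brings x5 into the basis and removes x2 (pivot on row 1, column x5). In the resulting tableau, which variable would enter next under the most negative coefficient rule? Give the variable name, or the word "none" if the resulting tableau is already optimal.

Pivot element 1/5. New z-row = old z-row − (-3)·(row 1/(1/5)).
Updated z-row coefficients: x1: -5, x2: 15, x3: -1, x4: -12, x5: 0, s1: 4, s2: 0.
The most negative is -12 in column x4, so x4 would enter next.

x4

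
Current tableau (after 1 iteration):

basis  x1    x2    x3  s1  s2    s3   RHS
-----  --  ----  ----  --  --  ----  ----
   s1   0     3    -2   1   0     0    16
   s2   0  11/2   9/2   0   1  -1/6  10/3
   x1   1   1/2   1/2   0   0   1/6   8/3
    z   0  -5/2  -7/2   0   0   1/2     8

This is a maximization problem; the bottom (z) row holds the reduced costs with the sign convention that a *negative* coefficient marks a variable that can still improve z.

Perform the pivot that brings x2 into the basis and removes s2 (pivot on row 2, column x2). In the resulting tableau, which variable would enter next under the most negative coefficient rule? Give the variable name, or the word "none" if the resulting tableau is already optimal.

Pivot element 11/2. New z-row = old z-row − (-5/2)·(row 2/(11/2)).
Updated z-row coefficients: x1: 0, x2: 0, x3: -16/11, s1: 0, s2: 5/11, s3: 14/33.
The most negative is -16/11 in column x3, so x3 would enter next.

x3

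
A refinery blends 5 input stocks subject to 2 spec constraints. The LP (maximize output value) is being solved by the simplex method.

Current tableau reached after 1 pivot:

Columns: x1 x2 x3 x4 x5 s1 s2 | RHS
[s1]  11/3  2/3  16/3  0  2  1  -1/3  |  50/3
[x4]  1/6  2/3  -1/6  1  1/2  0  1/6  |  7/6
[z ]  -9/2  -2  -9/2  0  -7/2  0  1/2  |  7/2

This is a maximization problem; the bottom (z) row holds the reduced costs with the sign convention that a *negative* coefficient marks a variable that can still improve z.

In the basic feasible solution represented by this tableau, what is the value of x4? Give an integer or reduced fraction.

x4 is basic (row 2); its value is the RHS of that row: 7/6.

7/6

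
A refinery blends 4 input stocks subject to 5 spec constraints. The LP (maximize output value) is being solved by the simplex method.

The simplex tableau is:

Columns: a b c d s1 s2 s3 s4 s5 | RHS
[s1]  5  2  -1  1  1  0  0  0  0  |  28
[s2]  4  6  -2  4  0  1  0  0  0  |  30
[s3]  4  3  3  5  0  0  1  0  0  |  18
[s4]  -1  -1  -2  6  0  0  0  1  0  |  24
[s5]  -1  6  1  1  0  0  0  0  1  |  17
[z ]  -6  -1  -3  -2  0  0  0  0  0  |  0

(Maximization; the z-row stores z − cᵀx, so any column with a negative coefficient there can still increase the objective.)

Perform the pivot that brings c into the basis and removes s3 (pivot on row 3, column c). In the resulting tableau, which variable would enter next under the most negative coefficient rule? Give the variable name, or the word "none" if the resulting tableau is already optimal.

a

Pivot element 3. New z-row = old z-row − (-3)·(row 3/3).
Updated z-row coefficients: a: -2, b: 2, c: 0, d: 3, s1: 0, s2: 0, s3: 1, s4: 0, s5: 0.
The most negative is -2 in column a, so a would enter next.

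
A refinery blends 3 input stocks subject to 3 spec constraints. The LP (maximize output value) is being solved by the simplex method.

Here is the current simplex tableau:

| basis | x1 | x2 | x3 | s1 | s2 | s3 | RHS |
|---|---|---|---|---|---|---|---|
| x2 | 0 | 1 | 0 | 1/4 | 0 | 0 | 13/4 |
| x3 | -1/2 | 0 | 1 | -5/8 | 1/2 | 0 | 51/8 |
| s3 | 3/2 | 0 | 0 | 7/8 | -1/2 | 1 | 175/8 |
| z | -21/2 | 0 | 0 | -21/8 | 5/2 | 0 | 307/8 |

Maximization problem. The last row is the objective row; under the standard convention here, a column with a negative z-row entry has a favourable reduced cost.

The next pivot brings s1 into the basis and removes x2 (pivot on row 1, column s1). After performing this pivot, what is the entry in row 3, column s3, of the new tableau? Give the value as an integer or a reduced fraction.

Pivot element is row 1, column s1: 1/4.
Normalize row 1: new (row 1, s3) = 0/(1/4) = 0.
row 3 ← row 3 − (7/8)·(new row 1): 1 − (7/8)·0 = 1.

1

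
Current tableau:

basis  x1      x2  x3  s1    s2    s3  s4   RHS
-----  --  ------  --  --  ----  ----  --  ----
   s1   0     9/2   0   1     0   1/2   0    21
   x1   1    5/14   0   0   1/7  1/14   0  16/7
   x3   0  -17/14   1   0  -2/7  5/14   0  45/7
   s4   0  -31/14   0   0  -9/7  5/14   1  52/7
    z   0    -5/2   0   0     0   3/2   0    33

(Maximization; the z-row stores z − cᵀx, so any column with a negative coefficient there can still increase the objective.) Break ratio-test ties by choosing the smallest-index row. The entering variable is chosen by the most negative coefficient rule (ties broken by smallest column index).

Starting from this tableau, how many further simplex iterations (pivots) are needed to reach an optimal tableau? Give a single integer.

1

pivot: x2 in, s1 out → z = 134/3
No improving column remains; optimal.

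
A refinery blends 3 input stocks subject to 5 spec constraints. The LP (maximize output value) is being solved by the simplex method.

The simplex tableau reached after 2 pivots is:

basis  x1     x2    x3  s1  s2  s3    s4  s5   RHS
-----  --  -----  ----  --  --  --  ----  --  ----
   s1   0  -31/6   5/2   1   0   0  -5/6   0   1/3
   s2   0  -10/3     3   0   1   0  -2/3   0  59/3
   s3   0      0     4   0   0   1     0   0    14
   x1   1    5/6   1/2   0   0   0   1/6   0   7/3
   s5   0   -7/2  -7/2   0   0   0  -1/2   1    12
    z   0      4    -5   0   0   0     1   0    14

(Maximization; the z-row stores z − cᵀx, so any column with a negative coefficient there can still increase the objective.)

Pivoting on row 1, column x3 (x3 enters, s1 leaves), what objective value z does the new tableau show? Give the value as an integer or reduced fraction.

44/3

Minimum ratio for x3: (1/3)/(5/2) = 2/15.
z changes by −(z-row coeff of x3)·ratio = −(-5)·(2/15) = 2/3.
New z = 14 + (2/3) = 44/3.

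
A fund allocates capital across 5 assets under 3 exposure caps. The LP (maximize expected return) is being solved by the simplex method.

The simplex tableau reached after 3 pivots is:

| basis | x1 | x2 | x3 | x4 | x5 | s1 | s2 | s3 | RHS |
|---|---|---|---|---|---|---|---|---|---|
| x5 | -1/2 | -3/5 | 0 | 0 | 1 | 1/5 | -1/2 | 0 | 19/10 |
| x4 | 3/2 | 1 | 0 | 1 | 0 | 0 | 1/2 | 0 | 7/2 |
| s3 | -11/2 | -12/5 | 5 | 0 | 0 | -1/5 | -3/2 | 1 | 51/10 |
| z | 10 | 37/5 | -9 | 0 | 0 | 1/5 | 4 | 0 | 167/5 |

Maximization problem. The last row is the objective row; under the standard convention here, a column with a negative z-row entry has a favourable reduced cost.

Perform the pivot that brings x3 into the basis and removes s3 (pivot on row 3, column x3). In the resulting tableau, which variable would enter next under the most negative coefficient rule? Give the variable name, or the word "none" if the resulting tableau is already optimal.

s1

Pivot element 5. New z-row = old z-row − (-9)·(row 3/5).
Updated z-row coefficients: x1: 1/10, x2: 77/25, x3: 0, x4: 0, x5: 0, s1: -4/25, s2: 13/10, s3: 9/5.
The most negative is -4/25 in column s1, so s1 would enter next.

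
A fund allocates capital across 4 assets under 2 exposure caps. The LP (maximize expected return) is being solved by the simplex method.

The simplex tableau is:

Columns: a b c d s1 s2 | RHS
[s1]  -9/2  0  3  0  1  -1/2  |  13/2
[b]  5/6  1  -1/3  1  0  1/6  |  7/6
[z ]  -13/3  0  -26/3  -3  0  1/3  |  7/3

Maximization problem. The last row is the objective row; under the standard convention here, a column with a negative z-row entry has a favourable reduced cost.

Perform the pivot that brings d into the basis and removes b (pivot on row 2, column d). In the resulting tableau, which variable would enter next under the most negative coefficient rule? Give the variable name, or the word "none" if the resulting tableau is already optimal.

c

Pivot element 1. New z-row = old z-row − (-3)·(row 2/1).
Updated z-row coefficients: a: -11/6, b: 3, c: -29/3, d: 0, s1: 0, s2: 5/6.
The most negative is -29/3 in column c, so c would enter next.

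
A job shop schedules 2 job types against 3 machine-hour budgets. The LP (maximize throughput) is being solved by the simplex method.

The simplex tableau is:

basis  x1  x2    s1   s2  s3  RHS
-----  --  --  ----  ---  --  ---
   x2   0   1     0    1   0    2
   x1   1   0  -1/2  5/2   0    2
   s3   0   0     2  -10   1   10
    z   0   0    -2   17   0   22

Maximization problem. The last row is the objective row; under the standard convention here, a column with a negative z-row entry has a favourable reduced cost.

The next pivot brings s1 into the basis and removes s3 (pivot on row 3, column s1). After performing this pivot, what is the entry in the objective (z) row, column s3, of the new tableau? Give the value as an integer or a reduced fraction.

1

Pivot element is row 3, column s1: 2.
Normalize row 3: new (row 3, s3) = 1/2 = 1/2.
z-row ← z-row − (-2)·(new row 3): 0 − (-2)·(1/2) = 1.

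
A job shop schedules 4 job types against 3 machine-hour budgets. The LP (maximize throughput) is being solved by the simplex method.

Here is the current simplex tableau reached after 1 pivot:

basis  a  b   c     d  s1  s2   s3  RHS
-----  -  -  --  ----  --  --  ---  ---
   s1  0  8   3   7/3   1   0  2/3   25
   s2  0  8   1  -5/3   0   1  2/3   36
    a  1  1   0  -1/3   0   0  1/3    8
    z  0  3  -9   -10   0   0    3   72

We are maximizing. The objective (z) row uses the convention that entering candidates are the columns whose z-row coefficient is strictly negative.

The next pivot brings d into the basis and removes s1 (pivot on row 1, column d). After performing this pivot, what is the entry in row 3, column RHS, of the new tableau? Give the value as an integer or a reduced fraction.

Pivot element is row 1, column d: 7/3.
Normalize row 1: new (row 1, RHS) = 25/(7/3) = 75/7.
row 3 ← row 3 − (-1/3)·(new row 1): 8 − (-1/3)·(75/7) = 81/7.

81/7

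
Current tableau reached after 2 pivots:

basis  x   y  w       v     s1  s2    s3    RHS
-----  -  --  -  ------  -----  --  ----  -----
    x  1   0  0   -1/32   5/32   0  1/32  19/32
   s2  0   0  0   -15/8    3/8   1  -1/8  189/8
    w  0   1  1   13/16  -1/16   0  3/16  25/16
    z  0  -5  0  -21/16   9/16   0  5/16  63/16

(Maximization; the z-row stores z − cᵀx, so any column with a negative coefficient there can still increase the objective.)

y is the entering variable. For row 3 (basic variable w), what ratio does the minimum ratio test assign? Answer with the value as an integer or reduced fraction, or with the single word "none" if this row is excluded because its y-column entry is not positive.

25/16

Ratio = RHS / (y entry) = (25/16) / 1 = 25/16.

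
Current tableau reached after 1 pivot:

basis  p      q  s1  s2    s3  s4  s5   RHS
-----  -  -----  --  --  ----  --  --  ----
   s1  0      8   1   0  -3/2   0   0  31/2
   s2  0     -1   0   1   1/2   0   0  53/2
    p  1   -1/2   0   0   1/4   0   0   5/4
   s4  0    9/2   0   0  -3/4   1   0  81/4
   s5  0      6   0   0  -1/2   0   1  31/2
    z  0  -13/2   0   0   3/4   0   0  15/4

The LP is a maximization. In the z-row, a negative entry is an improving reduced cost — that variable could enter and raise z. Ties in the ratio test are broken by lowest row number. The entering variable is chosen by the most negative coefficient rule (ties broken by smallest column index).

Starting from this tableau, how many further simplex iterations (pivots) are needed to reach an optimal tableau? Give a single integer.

pivot: q in, s1 out → z = 523/32
pivot: s3 in, s5 out → z = 77/4
No improving column remains; optimal.

2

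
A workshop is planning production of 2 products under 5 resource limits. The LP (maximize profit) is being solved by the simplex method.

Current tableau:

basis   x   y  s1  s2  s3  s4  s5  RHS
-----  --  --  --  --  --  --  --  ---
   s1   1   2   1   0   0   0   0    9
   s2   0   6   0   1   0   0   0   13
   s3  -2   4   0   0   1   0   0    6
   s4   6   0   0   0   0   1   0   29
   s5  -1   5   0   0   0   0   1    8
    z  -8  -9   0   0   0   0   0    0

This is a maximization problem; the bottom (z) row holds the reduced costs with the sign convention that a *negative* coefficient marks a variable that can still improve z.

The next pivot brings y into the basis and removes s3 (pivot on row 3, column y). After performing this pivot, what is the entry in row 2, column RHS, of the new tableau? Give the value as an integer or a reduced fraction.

Pivot element is row 3, column y: 4.
Normalize row 3: new (row 3, RHS) = 6/4 = 3/2.
row 2 ← row 2 − 6·(new row 3): 13 − 6·(3/2) = 4.

4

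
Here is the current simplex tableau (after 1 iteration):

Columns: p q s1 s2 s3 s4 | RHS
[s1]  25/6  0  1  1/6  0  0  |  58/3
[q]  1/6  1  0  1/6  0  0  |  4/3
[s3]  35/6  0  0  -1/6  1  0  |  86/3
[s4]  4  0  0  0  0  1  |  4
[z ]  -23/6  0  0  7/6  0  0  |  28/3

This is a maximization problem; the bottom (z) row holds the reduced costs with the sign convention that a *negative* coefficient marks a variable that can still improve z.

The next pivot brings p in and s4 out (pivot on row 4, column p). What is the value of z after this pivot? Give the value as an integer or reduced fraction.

Minimum ratio for p: 4/4 = 1.
z changes by −(z-row coeff of p)·ratio = −(-23/6)·1 = 23/6.
New z = 28/3 + (23/6) = 79/6.

79/6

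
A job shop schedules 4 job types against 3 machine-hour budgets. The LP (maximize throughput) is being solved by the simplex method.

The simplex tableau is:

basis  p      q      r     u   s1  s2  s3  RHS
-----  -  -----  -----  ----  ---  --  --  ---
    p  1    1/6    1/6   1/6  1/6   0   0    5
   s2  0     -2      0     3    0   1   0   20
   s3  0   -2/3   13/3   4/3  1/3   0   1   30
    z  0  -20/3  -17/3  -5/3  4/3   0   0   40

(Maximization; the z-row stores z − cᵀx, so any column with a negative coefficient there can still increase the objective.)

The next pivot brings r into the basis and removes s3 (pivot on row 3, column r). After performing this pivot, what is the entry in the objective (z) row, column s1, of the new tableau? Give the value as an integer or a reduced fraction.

Pivot element is row 3, column r: 13/3.
Normalize row 3: new (row 3, s1) = (1/3)/(13/3) = 1/13.
z-row ← z-row − (-17/3)·(new row 3): 4/3 − (-17/3)·(1/13) = 23/13.

23/13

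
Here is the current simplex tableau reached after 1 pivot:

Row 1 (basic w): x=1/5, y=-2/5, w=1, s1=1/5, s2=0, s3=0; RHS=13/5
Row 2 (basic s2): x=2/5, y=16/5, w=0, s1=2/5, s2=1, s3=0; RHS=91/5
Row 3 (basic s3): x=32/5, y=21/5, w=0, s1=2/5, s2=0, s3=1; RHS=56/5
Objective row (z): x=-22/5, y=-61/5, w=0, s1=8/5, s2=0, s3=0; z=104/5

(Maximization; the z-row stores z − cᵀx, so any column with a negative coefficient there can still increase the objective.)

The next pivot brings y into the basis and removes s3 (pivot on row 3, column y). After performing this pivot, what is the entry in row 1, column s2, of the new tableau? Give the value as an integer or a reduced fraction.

0

Pivot element is row 3, column y: 21/5.
Normalize row 3: new (row 3, s2) = 0/(21/5) = 0.
row 1 ← row 1 − (-2/5)·(new row 3): 0 − (-2/5)·0 = 0.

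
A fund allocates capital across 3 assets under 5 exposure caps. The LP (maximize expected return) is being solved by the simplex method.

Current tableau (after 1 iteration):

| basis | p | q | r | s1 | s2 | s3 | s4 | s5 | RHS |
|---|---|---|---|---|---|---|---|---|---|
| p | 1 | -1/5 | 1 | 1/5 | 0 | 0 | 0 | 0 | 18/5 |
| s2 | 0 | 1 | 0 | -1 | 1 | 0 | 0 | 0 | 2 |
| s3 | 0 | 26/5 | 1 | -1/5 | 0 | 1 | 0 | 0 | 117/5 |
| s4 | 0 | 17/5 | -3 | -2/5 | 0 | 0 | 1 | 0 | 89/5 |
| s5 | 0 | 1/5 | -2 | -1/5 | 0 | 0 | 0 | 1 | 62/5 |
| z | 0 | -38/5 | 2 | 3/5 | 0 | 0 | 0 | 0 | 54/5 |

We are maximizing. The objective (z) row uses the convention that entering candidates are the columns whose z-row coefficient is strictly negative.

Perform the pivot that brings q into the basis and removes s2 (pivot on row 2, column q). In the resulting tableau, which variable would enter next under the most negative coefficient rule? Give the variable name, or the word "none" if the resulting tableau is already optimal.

s1

Pivot element 1. New z-row = old z-row − (-38/5)·(row 2/1).
Updated z-row coefficients: p: 0, q: 0, r: 2, s1: -7, s2: 38/5, s3: 0, s4: 0, s5: 0.
The most negative is -7 in column s1, so s1 would enter next.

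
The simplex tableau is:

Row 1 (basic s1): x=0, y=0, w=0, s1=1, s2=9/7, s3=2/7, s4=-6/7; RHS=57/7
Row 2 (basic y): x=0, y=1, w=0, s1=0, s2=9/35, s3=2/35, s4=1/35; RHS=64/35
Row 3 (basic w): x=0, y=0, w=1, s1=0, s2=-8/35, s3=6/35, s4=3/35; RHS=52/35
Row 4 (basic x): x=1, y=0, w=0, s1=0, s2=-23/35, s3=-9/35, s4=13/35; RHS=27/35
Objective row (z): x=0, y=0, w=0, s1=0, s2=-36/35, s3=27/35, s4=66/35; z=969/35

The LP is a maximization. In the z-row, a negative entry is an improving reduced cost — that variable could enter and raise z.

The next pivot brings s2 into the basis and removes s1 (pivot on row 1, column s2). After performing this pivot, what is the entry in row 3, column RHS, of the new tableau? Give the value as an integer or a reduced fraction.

Pivot element is row 1, column s2: 9/7.
Normalize row 1: new (row 1, RHS) = (57/7)/(9/7) = 19/3.
row 3 ← row 3 − (-8/35)·(new row 1): 52/35 − (-8/35)·(19/3) = 44/15.

44/15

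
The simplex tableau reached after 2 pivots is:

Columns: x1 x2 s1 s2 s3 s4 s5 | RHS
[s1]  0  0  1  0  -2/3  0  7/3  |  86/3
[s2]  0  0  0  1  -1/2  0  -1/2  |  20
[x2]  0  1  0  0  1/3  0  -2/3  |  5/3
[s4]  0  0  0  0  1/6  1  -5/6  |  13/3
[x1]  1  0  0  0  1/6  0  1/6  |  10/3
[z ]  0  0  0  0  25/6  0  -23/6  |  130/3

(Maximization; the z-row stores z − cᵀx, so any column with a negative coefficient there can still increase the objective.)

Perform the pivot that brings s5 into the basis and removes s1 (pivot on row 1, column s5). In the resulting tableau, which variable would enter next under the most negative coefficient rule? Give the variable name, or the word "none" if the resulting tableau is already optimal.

Pivot element 7/3. New z-row = old z-row − (-23/6)·(row 1/(7/3)).
Updated z-row coefficients: x1: 0, x2: 0, s1: 23/14, s2: 0, s3: 43/14, s4: 0, s5: 0.
No coefficient is strictly negative; the tableau after this pivot is optimal.

none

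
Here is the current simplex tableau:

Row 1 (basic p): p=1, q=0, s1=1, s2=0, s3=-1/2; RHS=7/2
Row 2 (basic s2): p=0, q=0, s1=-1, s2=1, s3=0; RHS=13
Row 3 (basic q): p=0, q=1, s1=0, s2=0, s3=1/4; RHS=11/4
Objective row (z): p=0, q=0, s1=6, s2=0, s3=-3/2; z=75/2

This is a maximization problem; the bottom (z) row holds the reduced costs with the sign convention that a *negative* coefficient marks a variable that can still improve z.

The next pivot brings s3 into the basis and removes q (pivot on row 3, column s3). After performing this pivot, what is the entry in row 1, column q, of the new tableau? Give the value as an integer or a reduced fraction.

2

Pivot element is row 3, column s3: 1/4.
Normalize row 3: new (row 3, q) = 1/(1/4) = 4.
row 1 ← row 1 − (-1/2)·(new row 3): 0 − (-1/2)·4 = 2.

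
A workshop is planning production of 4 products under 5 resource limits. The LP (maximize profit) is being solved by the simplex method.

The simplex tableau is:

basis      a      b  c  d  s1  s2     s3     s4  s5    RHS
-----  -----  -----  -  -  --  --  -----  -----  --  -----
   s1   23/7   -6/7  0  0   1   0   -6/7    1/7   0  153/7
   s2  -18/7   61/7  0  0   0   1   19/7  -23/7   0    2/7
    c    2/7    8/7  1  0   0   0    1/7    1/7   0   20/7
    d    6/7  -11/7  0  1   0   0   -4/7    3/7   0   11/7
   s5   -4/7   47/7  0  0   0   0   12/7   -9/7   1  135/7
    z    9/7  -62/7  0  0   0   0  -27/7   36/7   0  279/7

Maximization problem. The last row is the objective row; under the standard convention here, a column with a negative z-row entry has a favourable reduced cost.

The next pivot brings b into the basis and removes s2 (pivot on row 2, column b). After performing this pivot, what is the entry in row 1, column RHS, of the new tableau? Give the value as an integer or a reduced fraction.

Pivot element is row 2, column b: 61/7.
Normalize row 2: new (row 2, RHS) = (2/7)/(61/7) = 2/61.
row 1 ← row 1 − (-6/7)·(new row 2): 153/7 − (-6/7)·(2/61) = 1335/61.

1335/61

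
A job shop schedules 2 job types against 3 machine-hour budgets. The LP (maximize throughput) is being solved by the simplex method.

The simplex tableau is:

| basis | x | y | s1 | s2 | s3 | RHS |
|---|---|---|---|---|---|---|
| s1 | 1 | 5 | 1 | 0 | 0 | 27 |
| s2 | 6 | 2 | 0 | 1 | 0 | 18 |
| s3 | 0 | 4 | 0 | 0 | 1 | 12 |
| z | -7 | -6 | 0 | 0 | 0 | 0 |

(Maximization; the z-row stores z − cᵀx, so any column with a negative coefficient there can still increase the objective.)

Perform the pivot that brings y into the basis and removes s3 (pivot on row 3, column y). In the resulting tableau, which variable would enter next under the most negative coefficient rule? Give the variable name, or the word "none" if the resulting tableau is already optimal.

x

Pivot element 4. New z-row = old z-row − (-6)·(row 3/4).
Updated z-row coefficients: x: -7, y: 0, s1: 0, s2: 0, s3: 3/2.
The most negative is -7 in column x, so x would enter next.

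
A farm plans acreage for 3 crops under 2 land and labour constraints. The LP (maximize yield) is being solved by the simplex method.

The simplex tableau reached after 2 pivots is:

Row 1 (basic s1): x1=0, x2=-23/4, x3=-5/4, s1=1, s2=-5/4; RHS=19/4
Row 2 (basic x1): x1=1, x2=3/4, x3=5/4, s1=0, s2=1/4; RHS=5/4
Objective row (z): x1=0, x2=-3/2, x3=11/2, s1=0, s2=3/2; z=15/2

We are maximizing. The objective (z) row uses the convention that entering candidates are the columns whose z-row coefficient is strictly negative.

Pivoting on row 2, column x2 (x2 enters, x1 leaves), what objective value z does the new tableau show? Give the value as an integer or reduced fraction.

10

Minimum ratio for x2: (5/4)/(3/4) = 5/3.
z changes by −(z-row coeff of x2)·ratio = −(-3/2)·(5/3) = 5/2.
New z = 15/2 + (5/2) = 10.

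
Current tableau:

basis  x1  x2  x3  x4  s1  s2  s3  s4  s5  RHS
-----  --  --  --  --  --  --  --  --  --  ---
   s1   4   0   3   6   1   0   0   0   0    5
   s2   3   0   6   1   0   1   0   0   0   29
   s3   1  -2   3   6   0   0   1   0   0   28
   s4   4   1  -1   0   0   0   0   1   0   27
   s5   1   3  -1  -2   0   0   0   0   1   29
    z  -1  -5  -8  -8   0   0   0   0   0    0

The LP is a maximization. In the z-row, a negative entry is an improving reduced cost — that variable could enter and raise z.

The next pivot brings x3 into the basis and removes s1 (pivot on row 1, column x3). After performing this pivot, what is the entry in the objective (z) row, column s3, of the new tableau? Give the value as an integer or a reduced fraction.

0

Pivot element is row 1, column x3: 3.
Normalize row 1: new (row 1, s3) = 0/3 = 0.
z-row ← z-row − (-8)·(new row 1): 0 − (-8)·0 = 0.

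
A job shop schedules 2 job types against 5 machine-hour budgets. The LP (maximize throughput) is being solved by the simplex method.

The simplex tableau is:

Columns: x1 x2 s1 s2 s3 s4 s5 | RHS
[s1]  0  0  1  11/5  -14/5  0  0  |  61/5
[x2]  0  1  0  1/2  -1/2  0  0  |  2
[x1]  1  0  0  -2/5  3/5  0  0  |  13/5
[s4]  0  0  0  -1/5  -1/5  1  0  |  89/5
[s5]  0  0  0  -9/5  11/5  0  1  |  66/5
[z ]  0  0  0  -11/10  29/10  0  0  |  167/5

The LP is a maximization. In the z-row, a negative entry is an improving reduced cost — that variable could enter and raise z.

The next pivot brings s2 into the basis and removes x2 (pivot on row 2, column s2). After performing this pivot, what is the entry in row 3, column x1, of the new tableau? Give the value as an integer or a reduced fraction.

Pivot element is row 2, column s2: 1/2.
Normalize row 2: new (row 2, x1) = 0/(1/2) = 0.
row 3 ← row 3 − (-2/5)·(new row 2): 1 − (-2/5)·0 = 1.

1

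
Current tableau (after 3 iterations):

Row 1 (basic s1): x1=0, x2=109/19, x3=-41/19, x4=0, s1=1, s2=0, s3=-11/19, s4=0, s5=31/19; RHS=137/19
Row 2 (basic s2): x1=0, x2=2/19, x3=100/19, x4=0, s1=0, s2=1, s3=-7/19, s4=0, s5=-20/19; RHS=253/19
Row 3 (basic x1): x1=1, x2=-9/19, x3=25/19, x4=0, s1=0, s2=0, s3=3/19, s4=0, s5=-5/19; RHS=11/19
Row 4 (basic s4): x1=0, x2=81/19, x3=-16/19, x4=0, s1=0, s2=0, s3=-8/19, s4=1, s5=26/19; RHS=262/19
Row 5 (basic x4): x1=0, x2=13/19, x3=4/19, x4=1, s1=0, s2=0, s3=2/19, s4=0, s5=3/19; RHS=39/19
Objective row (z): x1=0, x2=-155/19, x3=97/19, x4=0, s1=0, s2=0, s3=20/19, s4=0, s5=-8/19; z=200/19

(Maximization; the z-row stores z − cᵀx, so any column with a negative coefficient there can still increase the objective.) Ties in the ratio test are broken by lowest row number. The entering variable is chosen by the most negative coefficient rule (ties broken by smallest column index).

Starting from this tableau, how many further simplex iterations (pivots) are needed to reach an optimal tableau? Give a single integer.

1

pivot: x2 in, s1 out → z = 2265/109
No improving column remains; optimal.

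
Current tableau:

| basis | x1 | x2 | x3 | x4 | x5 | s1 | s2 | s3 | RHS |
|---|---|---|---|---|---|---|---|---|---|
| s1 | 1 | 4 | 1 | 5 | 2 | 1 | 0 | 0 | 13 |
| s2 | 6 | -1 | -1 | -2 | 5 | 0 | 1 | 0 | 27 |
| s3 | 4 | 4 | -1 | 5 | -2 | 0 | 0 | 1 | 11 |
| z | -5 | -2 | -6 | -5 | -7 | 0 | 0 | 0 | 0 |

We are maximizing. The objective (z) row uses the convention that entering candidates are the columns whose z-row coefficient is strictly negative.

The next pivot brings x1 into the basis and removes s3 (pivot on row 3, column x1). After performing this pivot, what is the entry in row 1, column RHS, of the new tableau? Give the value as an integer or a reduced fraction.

Pivot element is row 3, column x1: 4.
Normalize row 3: new (row 3, RHS) = 11/4 = 11/4.
row 1 ← row 1 − 1·(new row 3): 13 − 1·(11/4) = 41/4.

41/4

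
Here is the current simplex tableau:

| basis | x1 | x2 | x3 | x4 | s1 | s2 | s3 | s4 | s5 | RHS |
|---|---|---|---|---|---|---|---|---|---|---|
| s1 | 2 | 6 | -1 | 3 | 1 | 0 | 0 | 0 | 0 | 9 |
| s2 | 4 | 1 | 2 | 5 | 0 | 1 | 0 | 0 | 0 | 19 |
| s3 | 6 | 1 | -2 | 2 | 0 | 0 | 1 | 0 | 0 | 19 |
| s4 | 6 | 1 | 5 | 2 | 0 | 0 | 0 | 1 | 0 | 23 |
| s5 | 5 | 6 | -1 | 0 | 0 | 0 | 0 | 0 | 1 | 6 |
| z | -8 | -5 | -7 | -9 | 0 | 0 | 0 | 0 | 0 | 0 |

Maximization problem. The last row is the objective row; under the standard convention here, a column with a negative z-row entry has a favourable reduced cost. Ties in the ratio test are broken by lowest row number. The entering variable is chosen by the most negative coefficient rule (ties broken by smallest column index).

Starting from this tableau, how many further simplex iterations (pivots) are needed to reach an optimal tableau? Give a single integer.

pivot: x4 in, s1 out → z = 27
pivot: x3 in, s2 out → z = 417/11
pivot: x2 in, s4 out → z = 5923/120
No improving column remains; optimal.

3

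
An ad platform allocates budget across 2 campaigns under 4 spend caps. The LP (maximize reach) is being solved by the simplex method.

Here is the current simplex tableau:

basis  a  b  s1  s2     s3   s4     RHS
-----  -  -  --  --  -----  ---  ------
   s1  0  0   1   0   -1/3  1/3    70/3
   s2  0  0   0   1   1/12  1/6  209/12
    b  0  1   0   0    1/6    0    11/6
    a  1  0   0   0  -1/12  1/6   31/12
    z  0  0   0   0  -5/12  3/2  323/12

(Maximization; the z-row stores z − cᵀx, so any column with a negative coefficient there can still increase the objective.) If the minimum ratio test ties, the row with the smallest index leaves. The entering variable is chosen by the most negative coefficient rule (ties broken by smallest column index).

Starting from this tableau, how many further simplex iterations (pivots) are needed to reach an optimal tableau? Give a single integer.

pivot: s3 in, b out → z = 63/2
No improving column remains; optimal.

1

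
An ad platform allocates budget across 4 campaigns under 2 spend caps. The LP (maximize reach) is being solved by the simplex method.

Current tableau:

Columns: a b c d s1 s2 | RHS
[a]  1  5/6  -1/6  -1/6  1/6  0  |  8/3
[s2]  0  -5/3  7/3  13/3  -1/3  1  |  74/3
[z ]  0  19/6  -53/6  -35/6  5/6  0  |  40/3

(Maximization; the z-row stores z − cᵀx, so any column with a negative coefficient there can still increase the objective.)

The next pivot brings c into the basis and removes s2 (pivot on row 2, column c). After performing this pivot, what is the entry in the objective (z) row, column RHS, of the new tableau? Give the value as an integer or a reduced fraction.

747/7

Pivot element is row 2, column c: 7/3.
Normalize row 2: new (row 2, RHS) = (74/3)/(7/3) = 74/7.
z-row ← z-row − (-53/6)·(new row 2): 40/3 − (-53/6)·(74/7) = 747/7.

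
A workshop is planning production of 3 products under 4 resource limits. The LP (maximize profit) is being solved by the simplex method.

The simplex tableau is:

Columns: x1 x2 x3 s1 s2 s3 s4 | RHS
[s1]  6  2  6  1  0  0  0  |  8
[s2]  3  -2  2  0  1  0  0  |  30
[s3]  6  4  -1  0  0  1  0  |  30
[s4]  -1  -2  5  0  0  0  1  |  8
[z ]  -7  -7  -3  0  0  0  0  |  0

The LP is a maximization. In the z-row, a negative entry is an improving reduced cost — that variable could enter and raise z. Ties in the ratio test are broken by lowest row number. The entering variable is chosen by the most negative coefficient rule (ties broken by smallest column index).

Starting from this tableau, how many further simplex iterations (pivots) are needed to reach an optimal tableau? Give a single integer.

2

pivot: x1 in, s1 out → z = 28/3
pivot: x2 in, x1 out → z = 28
No improving column remains; optimal.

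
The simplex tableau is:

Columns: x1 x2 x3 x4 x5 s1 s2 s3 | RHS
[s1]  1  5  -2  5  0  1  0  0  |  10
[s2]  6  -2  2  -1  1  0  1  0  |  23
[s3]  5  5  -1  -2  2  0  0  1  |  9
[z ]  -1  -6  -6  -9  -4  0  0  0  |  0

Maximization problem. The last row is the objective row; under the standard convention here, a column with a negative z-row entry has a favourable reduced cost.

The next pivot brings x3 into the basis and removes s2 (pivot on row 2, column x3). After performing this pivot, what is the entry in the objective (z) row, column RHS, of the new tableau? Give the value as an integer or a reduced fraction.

Pivot element is row 2, column x3: 2.
Normalize row 2: new (row 2, RHS) = 23/2 = 23/2.
z-row ← z-row − (-6)·(new row 2): 0 − (-6)·(23/2) = 69.

69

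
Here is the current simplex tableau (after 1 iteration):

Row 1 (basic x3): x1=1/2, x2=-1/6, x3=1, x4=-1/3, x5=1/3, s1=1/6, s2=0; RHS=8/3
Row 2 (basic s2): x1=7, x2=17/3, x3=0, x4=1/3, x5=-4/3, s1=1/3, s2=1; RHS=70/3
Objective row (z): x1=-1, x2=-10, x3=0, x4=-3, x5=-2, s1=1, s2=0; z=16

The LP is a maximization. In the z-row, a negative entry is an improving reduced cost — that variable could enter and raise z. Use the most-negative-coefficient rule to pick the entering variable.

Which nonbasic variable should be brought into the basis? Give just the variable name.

x2

Objective-row coefficients: x1: -1, x2: -10, x3: 0, x4: -3, x5: -2, s1: 1, s2: 0.
The most negative is -10 in column x2, so x2 enters.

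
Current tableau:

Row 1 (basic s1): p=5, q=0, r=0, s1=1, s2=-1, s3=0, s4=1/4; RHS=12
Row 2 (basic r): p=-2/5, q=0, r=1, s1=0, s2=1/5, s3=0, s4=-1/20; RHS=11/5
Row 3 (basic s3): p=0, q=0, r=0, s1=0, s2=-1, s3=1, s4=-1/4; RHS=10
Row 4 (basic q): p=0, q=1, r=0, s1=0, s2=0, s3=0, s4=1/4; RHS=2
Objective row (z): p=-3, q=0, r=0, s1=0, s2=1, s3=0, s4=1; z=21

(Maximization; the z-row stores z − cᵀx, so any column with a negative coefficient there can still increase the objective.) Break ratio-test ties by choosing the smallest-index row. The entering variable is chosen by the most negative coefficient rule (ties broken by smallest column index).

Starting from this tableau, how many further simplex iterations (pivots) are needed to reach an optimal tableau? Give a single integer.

1

pivot: p in, s1 out → z = 141/5
No improving column remains; optimal.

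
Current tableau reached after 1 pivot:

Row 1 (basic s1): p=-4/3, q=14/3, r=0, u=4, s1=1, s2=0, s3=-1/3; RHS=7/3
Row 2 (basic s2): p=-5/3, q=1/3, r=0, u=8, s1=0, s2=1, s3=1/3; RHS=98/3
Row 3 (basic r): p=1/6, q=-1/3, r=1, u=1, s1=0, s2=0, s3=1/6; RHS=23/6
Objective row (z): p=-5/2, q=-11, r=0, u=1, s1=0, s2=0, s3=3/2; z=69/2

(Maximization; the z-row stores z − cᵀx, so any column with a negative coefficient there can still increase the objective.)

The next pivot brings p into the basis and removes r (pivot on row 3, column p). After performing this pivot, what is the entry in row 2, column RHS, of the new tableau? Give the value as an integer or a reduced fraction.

Pivot element is row 3, column p: 1/6.
Normalize row 3: new (row 3, RHS) = (23/6)/(1/6) = 23.
row 2 ← row 2 − (-5/3)·(new row 3): 98/3 − (-5/3)·23 = 71.

71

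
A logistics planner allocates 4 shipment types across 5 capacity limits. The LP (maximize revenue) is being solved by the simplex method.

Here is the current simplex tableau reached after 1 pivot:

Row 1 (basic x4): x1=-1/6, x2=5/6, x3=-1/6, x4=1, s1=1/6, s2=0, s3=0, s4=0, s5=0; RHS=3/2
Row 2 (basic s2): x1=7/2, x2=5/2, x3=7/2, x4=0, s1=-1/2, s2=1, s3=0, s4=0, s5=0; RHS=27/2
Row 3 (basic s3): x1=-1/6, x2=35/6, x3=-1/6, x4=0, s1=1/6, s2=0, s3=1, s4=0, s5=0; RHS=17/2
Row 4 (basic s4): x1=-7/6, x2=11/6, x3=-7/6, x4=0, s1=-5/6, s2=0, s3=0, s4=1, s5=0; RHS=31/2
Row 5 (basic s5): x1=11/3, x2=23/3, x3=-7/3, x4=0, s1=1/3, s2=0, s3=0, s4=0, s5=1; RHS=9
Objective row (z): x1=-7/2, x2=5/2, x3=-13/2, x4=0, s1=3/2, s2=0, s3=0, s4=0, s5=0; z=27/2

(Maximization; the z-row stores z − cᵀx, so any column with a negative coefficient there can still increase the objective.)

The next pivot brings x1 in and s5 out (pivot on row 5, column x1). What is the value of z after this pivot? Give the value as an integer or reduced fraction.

Minimum ratio for x1: 9/(11/3) = 27/11.
z changes by −(z-row coeff of x1)·ratio = −(-7/2)·(27/11) = 189/22.
New z = 27/2 + (189/22) = 243/11.

243/11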